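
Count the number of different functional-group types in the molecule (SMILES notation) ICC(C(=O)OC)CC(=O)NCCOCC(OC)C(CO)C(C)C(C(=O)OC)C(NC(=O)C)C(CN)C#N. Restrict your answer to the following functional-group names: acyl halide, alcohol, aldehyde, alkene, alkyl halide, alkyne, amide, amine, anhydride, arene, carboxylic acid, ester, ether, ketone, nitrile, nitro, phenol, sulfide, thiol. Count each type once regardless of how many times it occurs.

7

Taking each segment in turn:
  ICH2: halogen on an sp³ carbon → alkyl halide.
  CH(COOCH3): pendant –COOCH3: carbonyl C bonded to C and –OCH3 → ester.
  CH2CONHCH2: –C(=O)–N– linkage → amide (the N is not an amine).
  CH2OCH2: C–O–C with sp³ carbons on both sides and no adjacent C=O → ether.
  CH(OCH3): pendant –OCH3: C–O–C with sp³ C, no adjacent C=O → ether.
  CH(CH2OH): pendant –CH2OH on an sp³ backbone C → alcohol.
  CH(COOCH3): pendant –COOCH3: carbonyl C bonded to C and –OCH3 → ester.
  CH(NHCOCH3): pendant –NHC(=O)CH3: N bonded to a carbonyl → amide (not amine).
  CH(CH2NH2): pendant –CH2NH2: N on sp³ C, no adjacent C=O → amine.
  CN: –C≡N: carbon triple-bonded to nitrogen → nitrile.
Distinct types present: alcohol, alkyl halide, amide, amine, ester, ether, nitrile.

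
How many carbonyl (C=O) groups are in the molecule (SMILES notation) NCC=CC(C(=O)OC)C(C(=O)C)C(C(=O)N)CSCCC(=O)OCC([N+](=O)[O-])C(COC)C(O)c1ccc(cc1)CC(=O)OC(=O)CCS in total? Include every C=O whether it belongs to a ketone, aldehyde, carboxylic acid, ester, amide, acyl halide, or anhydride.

6

CH(COOCH3): ester, 1 C=O (running total 1).
CH(COCH3): ketone, 1 C=O (running total 2).
CH(CONH2): amide, 1 C=O (running total 3).
CH2COOCH2: ester, 1 C=O (running total 4).
CH2CO-O-COCH2: anhydride, 2 C=O (running total 6).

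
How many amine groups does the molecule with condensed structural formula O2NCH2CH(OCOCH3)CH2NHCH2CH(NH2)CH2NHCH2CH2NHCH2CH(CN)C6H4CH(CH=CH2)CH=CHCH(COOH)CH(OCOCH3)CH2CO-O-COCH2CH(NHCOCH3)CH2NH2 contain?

5

Working along the chain:
  O2NCH2: –NO2 on carbon → nitro group.
  CH(OCOCH3): pendant –OC(=O)CH3: an acyloxy group → ester.
  CH2NHCH2: C–N–C with sp³ carbons and no adjacent C=O → amine (secondary).
  CH(NH2): –NH2 on an sp³ carbon with no adjacent C=O → amine.
  CH2NHCH2: C–N–C with sp³ carbons and no adjacent C=O → amine (secondary).
  CH2NHCH2: C–N–C with sp³ carbons and no adjacent C=O → amine (secondary).
  CH(CN): pendant –C≡N: nitrile.
  C6H4: para-disubstituted benzene ring → arene.
  CH(CH=CH2): pendant –CH=CH2: C=C double bond → alkene.
  CH=CH: C=C double bond → alkene.
  CH(COOH): pendant –COOH: carbonyl C bonded to C and –OH → carboxylic acid.
  CH(OCOCH3): pendant –OC(=O)CH3: an acyloxy group → ester.
  CH2CO-O-COCH2: two acyl groups sharing one oxygen, –C(=O)–O–C(=O)– → anhydride.
  CH(NHCOCH3): pendant –NHC(=O)CH3: N bonded to a carbonyl → amide (not amine).
  CH2NH2: –NH2 on an sp³ carbon with no adjacent C=O → amine.
Amine appears at: CH2NHCH2, CH(NH2), CH2NHCH2, CH2NHCH2, CH2NH2 → 5.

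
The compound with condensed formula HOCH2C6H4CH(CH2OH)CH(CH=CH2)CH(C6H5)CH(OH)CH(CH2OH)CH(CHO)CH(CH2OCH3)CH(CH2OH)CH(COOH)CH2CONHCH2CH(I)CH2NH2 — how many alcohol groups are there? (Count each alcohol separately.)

5

HO– on an sp³ carbon → alcohol.
para-disubstituted benzene ring → arene.
pendant –CH2OH on an sp³ backbone C → alcohol.
pendant –CH=CH2: C=C double bond → alkene.
pendant –C6H5: benzene ring → arene.
–OH on an sp³ carbon → alcohol (secondary).
pendant –CH2OH on an sp³ backbone C → alcohol.
pendant –CHO: carbonyl C bonded to C and H → aldehyde.
pendant –CH2OCH3: C–O–C linkage → ether.
pendant –CH2OH on an sp³ backbone C → alcohol.
pendant –COOH: carbonyl C bonded to C and –OH → carboxylic acid.
–C(=O)–N– linkage → amide (the N is not an amine).
halogen on an sp³ carbon → alkyl halide.
–NH2 on an sp³ carbon with no adjacent C=O → amine.
Alcohol appears at: HOCH2, CH(CH2OH), CH(OH), CH(CH2OH), CH(CH2OH) → 5.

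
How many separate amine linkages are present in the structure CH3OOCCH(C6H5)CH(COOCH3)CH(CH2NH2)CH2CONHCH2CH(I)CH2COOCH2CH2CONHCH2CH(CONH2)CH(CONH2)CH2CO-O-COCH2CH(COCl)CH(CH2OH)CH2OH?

Taking each segment in turn:
  CH3OOC: CH3O–C(=O)–: carbonyl C bonded to C and to –OCH3 → ester (not ketone + ether).
  CH(C6H5): pendant –C6H5: benzene ring → arene.
  CH(COOCH3): pendant –COOCH3: carbonyl C bonded to C and –OCH3 → ester.
  CH(CH2NH2): pendant –CH2NH2: N on sp³ C, no adjacent C=O → amine.
  CH2CONHCH2: –C(=O)–N– linkage → amide (the N is not an amine).
  CH(I): halogen on an sp³ carbon → alkyl halide.
  CH2COOCH2: –C(=O)–O–C with C on the carbonyl side → ester.
  CH2CONHCH2: –C(=O)–N– linkage → amide (the N is not an amine).
  CH(CONH2): pendant –CONH2: carbonyl C bonded to C and N → amide.
  CH(CONH2): pendant –CONH2: carbonyl C bonded to C and N → amide.
  CH2CO-O-COCH2: two acyl groups sharing one oxygen, –C(=O)–O–C(=O)– → anhydride.
  CH(COCl): pendant –C(=O)X: carbonyl C bonded to C and halogen → acyl halide.
  CH(CH2OH): pendant –CH2OH on an sp³ backbone C → alcohol.
  CH2OH: –OH on an sp³ carbon → alcohol.
Amine appears at: CH(CH2NH2) → 1.

1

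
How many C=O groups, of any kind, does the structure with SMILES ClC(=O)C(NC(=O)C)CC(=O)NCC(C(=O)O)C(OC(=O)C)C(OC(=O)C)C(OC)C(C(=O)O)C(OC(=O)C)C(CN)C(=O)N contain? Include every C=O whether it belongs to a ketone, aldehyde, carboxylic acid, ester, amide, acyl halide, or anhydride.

ClCO: acyl halide, 1 C=O (running total 1).
CH(NHCOCH3): amide, 1 C=O (running total 2).
CH2CONHCH2: amide, 1 C=O (running total 3).
CH(COOH): carboxylic acid, 1 C=O (running total 4).
CH(OCOCH3): ester, 1 C=O (running total 5).
CH(OCOCH3): ester, 1 C=O (running total 6).
CH(COOH): carboxylic acid, 1 C=O (running total 7).
CH(OCOCH3): ester, 1 C=O (running total 8).
CONH2: amide, 1 C=O (running total 9).

9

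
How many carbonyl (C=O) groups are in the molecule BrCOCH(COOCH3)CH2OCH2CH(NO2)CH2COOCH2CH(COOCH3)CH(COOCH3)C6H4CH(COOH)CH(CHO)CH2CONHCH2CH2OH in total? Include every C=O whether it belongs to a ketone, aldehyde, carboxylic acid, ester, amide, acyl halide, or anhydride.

BrCO: acyl halide, 1 C=O (running total 1).
CH(COOCH3): ester, 1 C=O (running total 2).
CH2COOCH2: ester, 1 C=O (running total 3).
CH(COOCH3): ester, 1 C=O (running total 4).
CH(COOCH3): ester, 1 C=O (running total 5).
CH(COOH): carboxylic acid, 1 C=O (running total 6).
CH(CHO): aldehyde, 1 C=O (running total 7).
CH2CONHCH2: amide, 1 C=O (running total 8).

8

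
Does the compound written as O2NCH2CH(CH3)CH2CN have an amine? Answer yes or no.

no

–NO2 on carbon → nitro group.
–C≡N: carbon triple-bonded to nitrogen → nitrile.
The groups actually present are: nitrile, nitro.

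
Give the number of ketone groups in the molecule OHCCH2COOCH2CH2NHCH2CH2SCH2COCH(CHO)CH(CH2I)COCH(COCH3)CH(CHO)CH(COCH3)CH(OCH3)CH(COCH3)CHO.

5

Reading the structure from left to right:
  OHC: terminal –CHO: carbonyl C bonded to H and C → aldehyde.
  CH2COOCH2: –C(=O)–O–C with C on the carbonyl side → ester.
  CH2NHCH2: C–N–C with sp³ carbons and no adjacent C=O → amine (secondary).
  CH2SCH2: C–S–C linkage → sulfide (thioether).
  CO: –C(=O)– with carbon on both sides → ketone.
  CH(CHO): pendant –CHO: carbonyl C bonded to C and H → aldehyde.
  CH(CH2I): pendant –CH2X: halogen on sp³ carbon → alkyl halide.
  CO: –C(=O)– with carbon on both sides → ketone.
  CH(COCH3): pendant –COCH3: carbonyl C bonded to two carbons → ketone.
  CH(CHO): pendant –CHO: carbonyl C bonded to C and H → aldehyde.
  CH(COCH3): pendant –COCH3: carbonyl C bonded to two carbons → ketone.
  CH(OCH3): pendant –OCH3: C–O–C with sp³ C, no adjacent C=O → ether.
  CH(COCH3): pendant –COCH3: carbonyl C bonded to two carbons → ketone.
  CHO: terminal –CHO: carbonyl C bonded to H and C → aldehyde.
Ketone appears at: CO, CO, CH(COCH3), CH(COCH3), CH(COCH3) → 5.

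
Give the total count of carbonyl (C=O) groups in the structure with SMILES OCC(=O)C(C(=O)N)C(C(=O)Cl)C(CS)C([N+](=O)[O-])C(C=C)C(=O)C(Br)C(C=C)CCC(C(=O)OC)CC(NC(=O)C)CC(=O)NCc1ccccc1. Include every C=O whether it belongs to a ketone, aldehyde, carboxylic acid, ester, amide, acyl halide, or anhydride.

CO: ketone, 1 C=O (running total 1).
CH(CONH2): amide, 1 C=O (running total 2).
CH(COCl): acyl halide, 1 C=O (running total 3).
CO: ketone, 1 C=O (running total 4).
CH(COOCH3): ester, 1 C=O (running total 5).
CH(NHCOCH3): amide, 1 C=O (running total 6).
CH2CONHCH2: amide, 1 C=O (running total 7).

7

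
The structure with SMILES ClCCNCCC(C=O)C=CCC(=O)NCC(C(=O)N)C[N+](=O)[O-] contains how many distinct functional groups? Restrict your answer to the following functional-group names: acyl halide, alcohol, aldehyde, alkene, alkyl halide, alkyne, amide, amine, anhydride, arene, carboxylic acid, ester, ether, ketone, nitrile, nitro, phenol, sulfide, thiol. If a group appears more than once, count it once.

halogen on an sp³ carbon → alkyl halide.
C–N–C with sp³ carbons and no adjacent C=O → amine (secondary).
pendant –CHO: carbonyl C bonded to C and H → aldehyde.
C=C double bond → alkene.
–C(=O)–N– linkage → amide (the N is not an amine).
pendant –CONH2: carbonyl C bonded to C and N → amide.
–NO2 on carbon → nitro group.
Distinct types present: aldehyde, alkene, alkyl halide, amide, amine, nitro.

6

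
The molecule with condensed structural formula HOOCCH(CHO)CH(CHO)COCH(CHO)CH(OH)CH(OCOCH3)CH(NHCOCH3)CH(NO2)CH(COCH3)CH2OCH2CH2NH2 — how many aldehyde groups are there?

Reading the structure from left to right:
  HOOC: –COOH: carbonyl C bonded to –OH and C → carboxylic acid (the –OH is not a separate alcohol).
  CH(CHO): pendant –CHO: carbonyl C bonded to C and H → aldehyde.
  CH(CHO): pendant –CHO: carbonyl C bonded to C and H → aldehyde.
  CO: –C(=O)– with carbon on both sides → ketone.
  CH(CHO): pendant –CHO: carbonyl C bonded to C and H → aldehyde.
  CH(OH): –OH on an sp³ carbon → alcohol (secondary).
  CH(OCOCH3): pendant –OC(=O)CH3: an acyloxy group → ester.
  CH(NHCOCH3): pendant –NHC(=O)CH3: N bonded to a carbonyl → amide (not amine).
  CH(NO2): –NO2 on an sp³ carbon → nitro (the N=O is not a carbonyl).
  CH(COCH3): pendant –COCH3: carbonyl C bonded to two carbons → ketone.
  CH2OCH2: C–O–C with sp³ carbons on both sides and no adjacent C=O → ether.
  CH2NH2: –NH2 on an sp³ carbon with no adjacent C=O → amine.
Aldehyde appears at: CH(CHO), CH(CHO), CH(CHO) → 3.

3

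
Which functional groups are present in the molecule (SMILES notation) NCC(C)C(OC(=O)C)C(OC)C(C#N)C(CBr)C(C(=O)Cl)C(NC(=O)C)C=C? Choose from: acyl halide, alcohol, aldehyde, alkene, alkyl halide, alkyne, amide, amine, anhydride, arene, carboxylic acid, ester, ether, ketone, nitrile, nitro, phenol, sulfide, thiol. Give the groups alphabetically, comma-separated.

–NH2 on an sp³ carbon with no adjacent C=O → amine.
pendant –OC(=O)CH3: an acyloxy group → ester.
pendant –OCH3: C–O–C with sp³ C, no adjacent C=O → ether.
pendant –C≡N: nitrile.
pendant –CH2X: halogen on sp³ carbon → alkyl halide.
pendant –C(=O)X: carbonyl C bonded to C and halogen → acyl halide.
pendant –NHC(=O)CH3: N bonded to a carbonyl → amide (not amine).
C=C double bond → alkene.

acyl halide, alkene, alkyl halide, amide, amine, ester, ether, nitrile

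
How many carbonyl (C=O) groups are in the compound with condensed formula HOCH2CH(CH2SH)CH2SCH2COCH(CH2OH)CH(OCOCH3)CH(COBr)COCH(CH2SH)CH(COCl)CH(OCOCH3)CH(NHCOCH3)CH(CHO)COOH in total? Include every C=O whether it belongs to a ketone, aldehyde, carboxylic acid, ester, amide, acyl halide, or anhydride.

9

CO: ketone, 1 C=O (running total 1).
CH(OCOCH3): ester, 1 C=O (running total 2).
CH(COBr): acyl halide, 1 C=O (running total 3).
CO: ketone, 1 C=O (running total 4).
CH(COCl): acyl halide, 1 C=O (running total 5).
CH(OCOCH3): ester, 1 C=O (running total 6).
CH(NHCOCH3): amide, 1 C=O (running total 7).
CH(CHO): aldehyde, 1 C=O (running total 8).
COOH: carboxylic acid, 1 C=O (running total 9).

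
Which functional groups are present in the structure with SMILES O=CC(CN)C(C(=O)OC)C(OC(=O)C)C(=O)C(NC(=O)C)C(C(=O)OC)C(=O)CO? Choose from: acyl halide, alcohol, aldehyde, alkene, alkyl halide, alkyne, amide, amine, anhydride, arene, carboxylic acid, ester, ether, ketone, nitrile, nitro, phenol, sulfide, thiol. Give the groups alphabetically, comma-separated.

alcohol, aldehyde, amide, amine, ester, ketone

Taking each segment in turn:
  OHC: terminal –CHO: carbonyl C bonded to H and C → aldehyde.
  CH(CH2NH2): pendant –CH2NH2: N on sp³ C, no adjacent C=O → amine.
  CH(COOCH3): pendant –COOCH3: carbonyl C bonded to C and –OCH3 → ester.
  CH(OCOCH3): pendant –OC(=O)CH3: an acyloxy group → ester.
  CO: –C(=O)– with carbon on both sides → ketone.
  CH(NHCOCH3): pendant –NHC(=O)CH3: N bonded to a carbonyl → amide (not amine).
  CH(COOCH3): pendant –COOCH3: carbonyl C bonded to C and –OCH3 → ester.
  CO: –C(=O)– with carbon on both sides → ketone.
  CH2OH: –OH on an sp³ carbon → alcohol.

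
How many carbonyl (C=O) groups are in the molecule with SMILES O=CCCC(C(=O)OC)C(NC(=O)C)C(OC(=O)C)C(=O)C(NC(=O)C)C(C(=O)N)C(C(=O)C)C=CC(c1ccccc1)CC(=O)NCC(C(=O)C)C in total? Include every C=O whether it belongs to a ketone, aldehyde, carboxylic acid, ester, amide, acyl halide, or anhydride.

OHC: aldehyde, 1 C=O (running total 1).
CH(COOCH3): ester, 1 C=O (running total 2).
CH(NHCOCH3): amide, 1 C=O (running total 3).
CH(OCOCH3): ester, 1 C=O (running total 4).
CO: ketone, 1 C=O (running total 5).
CH(NHCOCH3): amide, 1 C=O (running total 6).
CH(CONH2): amide, 1 C=O (running total 7).
CH(COCH3): ketone, 1 C=O (running total 8).
CH2CONHCH2: amide, 1 C=O (running total 9).
CH(COCH3): ketone, 1 C=O (running total 10).

10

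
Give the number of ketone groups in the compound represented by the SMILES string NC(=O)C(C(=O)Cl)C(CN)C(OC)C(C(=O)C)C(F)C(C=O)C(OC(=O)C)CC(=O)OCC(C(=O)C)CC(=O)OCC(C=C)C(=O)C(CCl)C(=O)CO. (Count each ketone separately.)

Working along the chain:
  H2NCO: –C(=O)NH2: carbonyl C bonded to C and to N → amide (the N is not a separate amine).
  CH(COCl): pendant –C(=O)X: carbonyl C bonded to C and halogen → acyl halide.
  CH(CH2NH2): pendant –CH2NH2: N on sp³ C, no adjacent C=O → amine.
  CH(OCH3): pendant –OCH3: C–O–C with sp³ C, no adjacent C=O → ether.
  CH(COCH3): pendant –COCH3: carbonyl C bonded to two carbons → ketone.
  CH(F): halogen on an sp³ carbon → alkyl halide.
  CH(CHO): pendant –CHO: carbonyl C bonded to C and H → aldehyde.
  CH(OCOCH3): pendant –OC(=O)CH3: an acyloxy group → ester.
  CH2COOCH2: –C(=O)–O–C with C on the carbonyl side → ester.
  CH(COCH3): pendant –COCH3: carbonyl C bonded to two carbons → ketone.
  CH2COOCH2: –C(=O)–O–C with C on the carbonyl side → ester.
  CH(CH=CH2): pendant –CH=CH2: C=C double bond → alkene.
  CO: –C(=O)– with carbon on both sides → ketone.
  CH(CH2Cl): pendant –CH2X: halogen on sp³ carbon → alkyl halide.
  CO: –C(=O)– with carbon on both sides → ketone.
  CH2OH: –OH on an sp³ carbon → alcohol.
Ketone appears at: CH(COCH3), CH(COCH3), CO, CO → 4.

4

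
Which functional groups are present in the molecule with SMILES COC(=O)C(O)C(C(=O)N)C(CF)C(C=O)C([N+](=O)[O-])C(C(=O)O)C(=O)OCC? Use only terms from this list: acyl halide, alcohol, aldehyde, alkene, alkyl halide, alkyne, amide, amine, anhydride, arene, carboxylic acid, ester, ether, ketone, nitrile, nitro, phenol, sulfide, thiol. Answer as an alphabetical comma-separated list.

CH3O–C(=O)–: carbonyl C bonded to C and to –OCH3 → ester (not ketone + ether).
–OH on an sp³ carbon → alcohol (secondary).
pendant –CONH2: carbonyl C bonded to C and N → amide.
pendant –CH2X: halogen on sp³ carbon → alkyl halide.
pendant –CHO: carbonyl C bonded to C and H → aldehyde.
–NO2 on an sp³ carbon → nitro (the N=O is not a carbonyl).
pendant –COOH: carbonyl C bonded to C and –OH → carboxylic acid.
–C(=O)OCH2CH3: carbonyl C bonded to C and to –OEt → ester.

alcohol, aldehyde, alkyl halide, amide, carboxylic acid, ester, nitro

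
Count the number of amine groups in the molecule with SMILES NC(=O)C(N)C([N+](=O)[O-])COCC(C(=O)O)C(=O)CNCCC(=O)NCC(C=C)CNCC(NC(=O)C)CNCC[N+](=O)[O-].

–C(=O)NH2: carbonyl C bonded to C and to N → amide (the N is not a separate amine).
–NH2 on an sp³ carbon with no adjacent C=O → amine.
–NO2 on an sp³ carbon → nitro (the N=O is not a carbonyl).
C–O–C with sp³ carbons on both sides and no adjacent C=O → ether.
pendant –COOH: carbonyl C bonded to C and –OH → carboxylic acid.
–C(=O)– with carbon on both sides → ketone.
C–N–C with sp³ carbons and no adjacent C=O → amine (secondary).
–C(=O)–N– linkage → amide (the N is not an amine).
pendant –CH=CH2: C=C double bond → alkene.
C–N–C with sp³ carbons and no adjacent C=O → amine (secondary).
pendant –NHC(=O)CH3: N bonded to a carbonyl → amide (not amine).
C–N–C with sp³ carbons and no adjacent C=O → amine (secondary).
–NO2 on carbon → nitro group.
Amine appears at: CH(NH2), CH2NHCH2, CH2NHCH2, CH2NHCH2 → 4.

4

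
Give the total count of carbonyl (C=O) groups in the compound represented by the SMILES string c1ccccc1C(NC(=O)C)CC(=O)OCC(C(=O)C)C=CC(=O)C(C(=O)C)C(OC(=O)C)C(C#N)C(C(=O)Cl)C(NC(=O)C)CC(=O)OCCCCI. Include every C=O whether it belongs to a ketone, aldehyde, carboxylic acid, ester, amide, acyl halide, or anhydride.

9

CH(NHCOCH3): amide, 1 C=O (running total 1).
CH2COOCH2: ester, 1 C=O (running total 2).
CH(COCH3): ketone, 1 C=O (running total 3).
CO: ketone, 1 C=O (running total 4).
CH(COCH3): ketone, 1 C=O (running total 5).
CH(OCOCH3): ester, 1 C=O (running total 6).
CH(COCl): acyl halide, 1 C=O (running total 7).
CH(NHCOCH3): amide, 1 C=O (running total 8).
CH2COOCH2: ester, 1 C=O (running total 9).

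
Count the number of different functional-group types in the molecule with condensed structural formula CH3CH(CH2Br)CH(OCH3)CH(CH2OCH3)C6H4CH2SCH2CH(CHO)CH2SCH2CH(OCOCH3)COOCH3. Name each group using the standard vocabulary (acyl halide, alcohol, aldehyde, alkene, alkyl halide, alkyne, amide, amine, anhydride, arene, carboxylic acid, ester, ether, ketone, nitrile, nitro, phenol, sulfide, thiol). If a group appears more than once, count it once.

6

Taking each segment in turn:
  CH(CH2Br): pendant –CH2X: halogen on sp³ carbon → alkyl halide.
  CH(OCH3): pendant –OCH3: C–O–C with sp³ C, no adjacent C=O → ether.
  CH(CH2OCH3): pendant –CH2OCH3: C–O–C linkage → ether.
  C6H4: para-disubstituted benzene ring → arene.
  CH2SCH2: C–S–C linkage → sulfide (thioether).
  CH(CHO): pendant –CHO: carbonyl C bonded to C and H → aldehyde.
  CH2SCH2: C–S–C linkage → sulfide (thioether).
  CH(OCOCH3): pendant –OC(=O)CH3: an acyloxy group → ester.
  COOCH3: –C(=O)OCH3: carbonyl C bonded to C and to –OCH3 → ester (not ketone + ether).
Distinct types present: aldehyde, alkyl halide, arene, ester, ether, sulfide.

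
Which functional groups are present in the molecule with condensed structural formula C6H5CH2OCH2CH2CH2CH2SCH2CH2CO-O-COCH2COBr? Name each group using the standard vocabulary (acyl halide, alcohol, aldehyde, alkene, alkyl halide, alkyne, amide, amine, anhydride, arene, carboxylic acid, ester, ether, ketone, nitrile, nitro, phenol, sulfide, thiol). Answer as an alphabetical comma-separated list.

C6H5– phenyl ring → arene.
C–O–C with sp³ carbons on both sides and no adjacent C=O → ether.
C–S–C linkage → sulfide (thioether).
two acyl groups sharing one oxygen, –C(=O)–O–C(=O)– → anhydride.
–C(=O)Br: carbonyl C bonded to C and to a halogen → acyl halide (not alkyl halide).

acyl halide, anhydride, arene, ether, sulfide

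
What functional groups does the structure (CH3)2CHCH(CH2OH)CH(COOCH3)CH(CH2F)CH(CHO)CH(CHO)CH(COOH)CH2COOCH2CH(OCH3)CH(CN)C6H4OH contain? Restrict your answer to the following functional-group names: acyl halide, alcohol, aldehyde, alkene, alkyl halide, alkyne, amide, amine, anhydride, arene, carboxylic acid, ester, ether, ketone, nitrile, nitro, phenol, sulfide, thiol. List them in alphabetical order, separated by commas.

alcohol, aldehyde, alkyl halide, arene, carboxylic acid, ester, ether, nitrile, phenol

pendant –CH2OH on an sp³ backbone C → alcohol.
pendant –COOCH3: carbonyl C bonded to C and –OCH3 → ester.
pendant –CH2X: halogen on sp³ carbon → alkyl halide.
pendant –CHO: carbonyl C bonded to C and H → aldehyde.
pendant –CHO: carbonyl C bonded to C and H → aldehyde.
pendant –COOH: carbonyl C bonded to C and –OH → carboxylic acid.
–C(=O)–O–C with C on the carbonyl side → ester.
pendant –OCH3: C–O–C with sp³ C, no adjacent C=O → ether.
pendant –C≡N: nitrile.
–OH attached directly to an aromatic ring → phenol (not alcohol); the ring itself is an arene.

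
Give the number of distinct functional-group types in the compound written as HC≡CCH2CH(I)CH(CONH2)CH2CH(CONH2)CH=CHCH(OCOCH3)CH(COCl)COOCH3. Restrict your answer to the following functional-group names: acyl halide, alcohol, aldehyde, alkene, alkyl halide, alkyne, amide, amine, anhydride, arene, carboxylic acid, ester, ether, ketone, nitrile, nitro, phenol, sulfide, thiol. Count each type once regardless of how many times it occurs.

Taking each segment in turn:
  HC≡C: C≡C triple bond → alkyne.
  CH(I): halogen on an sp³ carbon → alkyl halide.
  CH(CONH2): pendant –CONH2: carbonyl C bonded to C and N → amide.
  CH(CONH2): pendant –CONH2: carbonyl C bonded to C and N → amide.
  CH=CH: C=C double bond → alkene.
  CH(OCOCH3): pendant –OC(=O)CH3: an acyloxy group → ester.
  CH(COCl): pendant –C(=O)X: carbonyl C bonded to C and halogen → acyl halide.
  COOCH3: –C(=O)OCH3: carbonyl C bonded to C and to –OCH3 → ester (not ketone + ether).
Distinct types present: acyl halide, alkene, alkyl halide, alkyne, amide, ester.

6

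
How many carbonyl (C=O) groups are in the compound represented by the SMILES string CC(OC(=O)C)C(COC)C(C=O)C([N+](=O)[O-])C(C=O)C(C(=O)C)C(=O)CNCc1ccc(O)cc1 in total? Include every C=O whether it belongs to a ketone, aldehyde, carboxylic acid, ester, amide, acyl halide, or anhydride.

5

CH(OCOCH3): ester, 1 C=O (running total 1).
CH(CHO): aldehyde, 1 C=O (running total 2).
CH(CHO): aldehyde, 1 C=O (running total 3).
CH(COCH3): ketone, 1 C=O (running total 4).
CO: ketone, 1 C=O (running total 5).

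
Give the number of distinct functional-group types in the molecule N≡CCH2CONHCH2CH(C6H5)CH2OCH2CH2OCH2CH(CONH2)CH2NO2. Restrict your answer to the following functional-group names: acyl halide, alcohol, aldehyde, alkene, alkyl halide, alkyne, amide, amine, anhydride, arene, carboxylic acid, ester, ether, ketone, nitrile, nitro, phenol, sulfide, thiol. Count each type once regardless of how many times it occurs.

Working along the chain:
  N≡C: N≡C–: carbon triple-bonded to nitrogen → nitrile.
  CH2CONHCH2: –C(=O)–N– linkage → amide (the N is not an amine).
  CH(C6H5): pendant –C6H5: benzene ring → arene.
  CH2OCH2: C–O–C with sp³ carbons on both sides and no adjacent C=O → ether.
  CH2OCH2: C–O–C with sp³ carbons on both sides and no adjacent C=O → ether.
  CH(CONH2): pendant –CONH2: carbonyl C bonded to C and N → amide.
  CH2NO2: –NO2 on carbon → nitro group.
Distinct types present: amide, arene, ether, nitrile, nitro.

5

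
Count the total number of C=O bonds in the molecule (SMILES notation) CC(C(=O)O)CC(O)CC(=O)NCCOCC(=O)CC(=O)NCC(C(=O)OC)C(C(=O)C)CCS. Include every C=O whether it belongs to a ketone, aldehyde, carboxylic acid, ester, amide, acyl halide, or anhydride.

6

CH(COOH): carboxylic acid, 1 C=O (running total 1).
CH2CONHCH2: amide, 1 C=O (running total 2).
CO: ketone, 1 C=O (running total 3).
CH2CONHCH2: amide, 1 C=O (running total 4).
CH(COOCH3): ester, 1 C=O (running total 5).
CH(COCH3): ketone, 1 C=O (running total 6).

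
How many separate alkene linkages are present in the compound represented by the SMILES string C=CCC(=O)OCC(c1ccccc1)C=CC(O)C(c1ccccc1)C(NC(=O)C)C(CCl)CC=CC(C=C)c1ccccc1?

Reading the structure from left to right:
  CH2=CH: C=C double bond → alkene.
  CH2COOCH2: –C(=O)–O–C with C on the carbonyl side → ester.
  CH(C6H5): pendant –C6H5: benzene ring → arene.
  CH=CH: C=C double bond → alkene.
  CH(OH): –OH on an sp³ carbon → alcohol (secondary).
  CH(C6H5): pendant –C6H5: benzene ring → arene.
  CH(NHCOCH3): pendant –NHC(=O)CH3: N bonded to a carbonyl → amide (not amine).
  CH(CH2Cl): pendant –CH2X: halogen on sp³ carbon → alkyl halide.
  CH=CH: C=C double bond → alkene.
  CH(CH=CH2): pendant –CH=CH2: C=C double bond → alkene.
  C6H5: –C6H5 phenyl ring → arene.
Alkene appears at: CH2=CH, CH=CH, CH=CH, CH(CH=CH2) → 4.

4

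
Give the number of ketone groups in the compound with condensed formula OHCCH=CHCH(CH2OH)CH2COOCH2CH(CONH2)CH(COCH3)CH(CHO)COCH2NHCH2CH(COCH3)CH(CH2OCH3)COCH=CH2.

terminal –CHO: carbonyl C bonded to H and C → aldehyde.
C=C double bond → alkene.
pendant –CH2OH on an sp³ backbone C → alcohol.
–C(=O)–O–C with C on the carbonyl side → ester.
pendant –CONH2: carbonyl C bonded to C and N → amide.
pendant –COCH3: carbonyl C bonded to two carbons → ketone.
pendant –CHO: carbonyl C bonded to C and H → aldehyde.
–C(=O)– with carbon on both sides → ketone.
C–N–C with sp³ carbons and no adjacent C=O → amine (secondary).
pendant –COCH3: carbonyl C bonded to two carbons → ketone.
pendant –CH2OCH3: C–O–C linkage → ether.
–C(=O)– with carbon on both sides → ketone.
C=C double bond → alkene.
Ketone appears at: CH(COCH3), CO, CH(COCH3), CO → 4.

4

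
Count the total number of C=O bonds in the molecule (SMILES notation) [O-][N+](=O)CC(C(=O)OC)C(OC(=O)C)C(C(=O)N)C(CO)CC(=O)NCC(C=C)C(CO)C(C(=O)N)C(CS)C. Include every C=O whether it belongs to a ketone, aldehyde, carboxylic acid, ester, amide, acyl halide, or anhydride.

CH(COOCH3): ester, 1 C=O (running total 1).
CH(OCOCH3): ester, 1 C=O (running total 2).
CH(CONH2): amide, 1 C=O (running total 3).
CH2CONHCH2: amide, 1 C=O (running total 4).
CH(CONH2): amide, 1 C=O (running total 5).

5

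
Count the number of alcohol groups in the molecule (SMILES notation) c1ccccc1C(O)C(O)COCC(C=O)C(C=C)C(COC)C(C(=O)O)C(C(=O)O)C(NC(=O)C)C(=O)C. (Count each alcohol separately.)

Working along the chain:
  C6H5: C6H5– phenyl ring → arene.
  CH(OH): –OH on an sp³ carbon → alcohol (secondary).
  CH(OH): –OH on an sp³ carbon → alcohol (secondary).
  CH2OCH2: C–O–C with sp³ carbons on both sides and no adjacent C=O → ether.
  CH(CHO): pendant –CHO: carbonyl C bonded to C and H → aldehyde.
  CH(CH=CH2): pendant –CH=CH2: C=C double bond → alkene.
  CH(CH2OCH3): pendant –CH2OCH3: C–O–C linkage → ether.
  CH(COOH): pendant –COOH: carbonyl C bonded to C and –OH → carboxylic acid.
  CH(COOH): pendant –COOH: carbonyl C bonded to C and –OH → carboxylic acid.
  CH(NHCOCH3): pendant –NHC(=O)CH3: N bonded to a carbonyl → amide (not amine).
  CO: –C(=O)– with carbon on both sides → ketone.
Alcohol appears at: CH(OH), CH(OH) → 2.

2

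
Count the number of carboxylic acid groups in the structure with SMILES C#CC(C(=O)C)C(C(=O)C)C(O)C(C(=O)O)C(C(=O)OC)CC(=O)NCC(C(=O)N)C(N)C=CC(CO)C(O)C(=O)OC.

1

C≡C triple bond → alkyne.
pendant –COCH3: carbonyl C bonded to two carbons → ketone.
pendant –COCH3: carbonyl C bonded to two carbons → ketone.
–OH on an sp³ carbon → alcohol (secondary).
pendant –COOH: carbonyl C bonded to C and –OH → carboxylic acid.
pendant –COOCH3: carbonyl C bonded to C and –OCH3 → ester.
–C(=O)–N– linkage → amide (the N is not an amine).
pendant –CONH2: carbonyl C bonded to C and N → amide.
–NH2 on an sp³ carbon with no adjacent C=O → amine.
C=C double bond → alkene.
pendant –CH2OH on an sp³ backbone C → alcohol.
–OH on an sp³ carbon → alcohol (secondary).
–C(=O)OCH3: carbonyl C bonded to C and to –OCH3 → ester (not ketone + ether).
Carboxylic acid appears at: CH(COOH) → 1.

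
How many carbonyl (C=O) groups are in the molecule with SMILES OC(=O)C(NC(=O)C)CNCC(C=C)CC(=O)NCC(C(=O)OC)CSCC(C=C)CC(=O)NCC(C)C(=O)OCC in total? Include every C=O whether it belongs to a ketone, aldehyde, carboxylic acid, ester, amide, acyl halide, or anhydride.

6

HOOC: carboxylic acid, 1 C=O (running total 1).
CH(NHCOCH3): amide, 1 C=O (running total 2).
CH2CONHCH2: amide, 1 C=O (running total 3).
CH(COOCH3): ester, 1 C=O (running total 4).
CH2CONHCH2: amide, 1 C=O (running total 5).
COOCH2CH3: ester, 1 C=O (running total 6).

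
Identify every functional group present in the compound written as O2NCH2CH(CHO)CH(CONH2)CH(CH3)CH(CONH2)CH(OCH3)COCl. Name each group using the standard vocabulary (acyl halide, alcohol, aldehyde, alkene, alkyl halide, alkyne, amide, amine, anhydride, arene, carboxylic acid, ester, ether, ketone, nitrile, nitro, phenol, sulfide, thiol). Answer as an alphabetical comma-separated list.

–NO2 on carbon → nitro group.
pendant –CHO: carbonyl C bonded to C and H → aldehyde.
pendant –CONH2: carbonyl C bonded to C and N → amide.
pendant –CONH2: carbonyl C bonded to C and N → amide.
pendant –OCH3: C–O–C with sp³ C, no adjacent C=O → ether.
–C(=O)Cl: carbonyl C bonded to C and to a halogen → acyl halide (not alkyl halide).

acyl halide, aldehyde, amide, ether, nitro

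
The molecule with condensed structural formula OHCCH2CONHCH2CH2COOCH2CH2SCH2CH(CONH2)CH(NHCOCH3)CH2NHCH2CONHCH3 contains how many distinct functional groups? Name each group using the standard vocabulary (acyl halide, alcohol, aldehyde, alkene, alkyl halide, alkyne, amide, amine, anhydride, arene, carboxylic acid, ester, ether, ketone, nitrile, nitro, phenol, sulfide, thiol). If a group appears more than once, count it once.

5

terminal –CHO: carbonyl C bonded to H and C → aldehyde.
–C(=O)–N– linkage → amide (the N is not an amine).
–C(=O)–O–C with C on the carbonyl side → ester.
C–S–C linkage → sulfide (thioether).
pendant –CONH2: carbonyl C bonded to C and N → amide.
pendant –NHC(=O)CH3: N bonded to a carbonyl → amide (not amine).
C–N–C with sp³ carbons and no adjacent C=O → amine (secondary).
–C(=O)NHCH3: carbonyl C bonded to C and to N → amide (the N is not an amine).
Distinct types present: aldehyde, amide, amine, ester, sulfide.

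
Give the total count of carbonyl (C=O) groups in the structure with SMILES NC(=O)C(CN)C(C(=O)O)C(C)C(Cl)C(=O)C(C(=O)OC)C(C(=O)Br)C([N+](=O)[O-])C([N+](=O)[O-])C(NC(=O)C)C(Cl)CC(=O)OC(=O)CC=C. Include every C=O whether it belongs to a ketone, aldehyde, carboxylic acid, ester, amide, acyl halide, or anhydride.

8

H2NCO: amide, 1 C=O (running total 1).
CH(COOH): carboxylic acid, 1 C=O (running total 2).
CO: ketone, 1 C=O (running total 3).
CH(COOCH3): ester, 1 C=O (running total 4).
CH(COBr): acyl halide, 1 C=O (running total 5).
CH(NHCOCH3): amide, 1 C=O (running total 6).
CH2CO-O-COCH2: anhydride, 2 C=O (running total 8).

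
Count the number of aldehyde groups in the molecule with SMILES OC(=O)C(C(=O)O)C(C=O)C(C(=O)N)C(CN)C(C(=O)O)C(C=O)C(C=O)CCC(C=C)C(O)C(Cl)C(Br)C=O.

–COOH: carbonyl C bonded to –OH and C → carboxylic acid (the –OH is not a separate alcohol).
pendant –COOH: carbonyl C bonded to C and –OH → carboxylic acid.
pendant –CHO: carbonyl C bonded to C and H → aldehyde.
pendant –CONH2: carbonyl C bonded to C and N → amide.
pendant –CH2NH2: N on sp³ C, no adjacent C=O → amine.
pendant –COOH: carbonyl C bonded to C and –OH → carboxylic acid.
pendant –CHO: carbonyl C bonded to C and H → aldehyde.
pendant –CHO: carbonyl C bonded to C and H → aldehyde.
pendant –CH=CH2: C=C double bond → alkene.
–OH on an sp³ carbon → alcohol (secondary).
halogen on an sp³ carbon → alkyl halide.
halogen on an sp³ carbon → alkyl halide.
terminal –CHO: carbonyl C bonded to H and C → aldehyde.
Aldehyde appears at: CH(CHO), CH(CHO), CH(CHO), CHO → 4.

4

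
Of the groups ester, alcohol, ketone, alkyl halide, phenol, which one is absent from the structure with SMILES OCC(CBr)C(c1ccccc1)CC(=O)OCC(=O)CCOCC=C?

alkyl halide: present (CH(CH2Br) — pendant –CH2X: halogen on sp³ carbon → alkyl halide).
ketone: present (CO — –C(=O)– with carbon on both sides → ketone).
ester: present (CH2COOCH2 — –C(=O)–O–C with C on the carbonyl side → ester).
alcohol: present (HOCH2 — HO– on an sp³ carbon → alcohol).
phenol: absent. In HOCH2, the –OH is on an sp³ carbon, not on an aromatic ring, so it is an alcohol.

phenol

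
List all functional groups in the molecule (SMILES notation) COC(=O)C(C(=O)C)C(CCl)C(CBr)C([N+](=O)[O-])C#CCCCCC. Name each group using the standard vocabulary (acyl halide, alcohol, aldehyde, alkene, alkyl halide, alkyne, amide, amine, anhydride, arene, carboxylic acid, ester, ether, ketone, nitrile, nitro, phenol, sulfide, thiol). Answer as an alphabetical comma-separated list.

CH3O–C(=O)–: carbonyl C bonded to C and to –OCH3 → ester (not ketone + ether).
pendant –COCH3: carbonyl C bonded to two carbons → ketone.
pendant –CH2X: halogen on sp³ carbon → alkyl halide.
pendant –CH2X: halogen on sp³ carbon → alkyl halide.
–NO2 on an sp³ carbon → nitro (the N=O is not a carbonyl).
C≡C triple bond → alkyne.

alkyl halide, alkyne, ester, ketone, nitro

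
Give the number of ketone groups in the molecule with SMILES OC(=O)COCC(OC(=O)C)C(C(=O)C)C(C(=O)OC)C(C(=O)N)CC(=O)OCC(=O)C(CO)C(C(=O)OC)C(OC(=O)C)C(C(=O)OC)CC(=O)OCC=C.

2

Working along the chain:
  HOOC: –COOH: carbonyl C bonded to –OH and C → carboxylic acid (the –OH is not a separate alcohol).
  CH2OCH2: C–O–C with sp³ carbons on both sides and no adjacent C=O → ether.
  CH(OCOCH3): pendant –OC(=O)CH3: an acyloxy group → ester.
  CH(COCH3): pendant –COCH3: carbonyl C bonded to two carbons → ketone.
  CH(COOCH3): pendant –COOCH3: carbonyl C bonded to C and –OCH3 → ester.
  CH(CONH2): pendant –CONH2: carbonyl C bonded to C and N → amide.
  CH2COOCH2: –C(=O)–O–C with C on the carbonyl side → ester.
  CO: –C(=O)– with carbon on both sides → ketone.
  CH(CH2OH): pendant –CH2OH on an sp³ backbone C → alcohol.
  CH(COOCH3): pendant –COOCH3: carbonyl C bonded to C and –OCH3 → ester.
  CH(OCOCH3): pendant –OC(=O)CH3: an acyloxy group → ester.
  CH(COOCH3): pendant –COOCH3: carbonyl C bonded to C and –OCH3 → ester.
  CH2COOCH2: –C(=O)–O–C with C on the carbonyl side → ester.
  CH=CH2: C=C double bond → alkene.
Ketone appears at: CH(COCH3), CO → 2.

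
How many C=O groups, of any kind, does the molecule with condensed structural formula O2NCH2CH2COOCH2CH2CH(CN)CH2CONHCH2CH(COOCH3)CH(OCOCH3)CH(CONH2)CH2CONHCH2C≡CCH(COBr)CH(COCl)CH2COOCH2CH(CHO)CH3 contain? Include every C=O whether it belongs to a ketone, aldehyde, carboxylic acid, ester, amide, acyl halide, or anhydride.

10

CH2COOCH2: ester, 1 C=O (running total 1).
CH2CONHCH2: amide, 1 C=O (running total 2).
CH(COOCH3): ester, 1 C=O (running total 3).
CH(OCOCH3): ester, 1 C=O (running total 4).
CH(CONH2): amide, 1 C=O (running total 5).
CH2CONHCH2: amide, 1 C=O (running total 6).
CH(COBr): acyl halide, 1 C=O (running total 7).
CH(COCl): acyl halide, 1 C=O (running total 8).
CH2COOCH2: ester, 1 C=O (running total 9).
CH(CHO): aldehyde, 1 C=O (running total 10).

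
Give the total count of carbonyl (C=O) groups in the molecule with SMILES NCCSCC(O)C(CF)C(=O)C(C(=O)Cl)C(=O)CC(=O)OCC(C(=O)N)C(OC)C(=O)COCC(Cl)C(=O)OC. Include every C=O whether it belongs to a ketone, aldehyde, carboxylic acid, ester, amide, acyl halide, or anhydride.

7

CO: ketone, 1 C=O (running total 1).
CH(COCl): acyl halide, 1 C=O (running total 2).
CO: ketone, 1 C=O (running total 3).
CH2COOCH2: ester, 1 C=O (running total 4).
CH(CONH2): amide, 1 C=O (running total 5).
CO: ketone, 1 C=O (running total 6).
COOCH3: ester, 1 C=O (running total 7).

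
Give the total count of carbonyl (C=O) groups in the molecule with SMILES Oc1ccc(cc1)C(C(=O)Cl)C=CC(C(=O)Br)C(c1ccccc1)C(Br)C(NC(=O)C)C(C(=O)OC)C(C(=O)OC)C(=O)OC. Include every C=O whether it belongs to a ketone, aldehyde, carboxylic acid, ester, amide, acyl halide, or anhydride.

6

CH(COCl): acyl halide, 1 C=O (running total 1).
CH(COBr): acyl halide, 1 C=O (running total 2).
CH(NHCOCH3): amide, 1 C=O (running total 3).
CH(COOCH3): ester, 1 C=O (running total 4).
CH(COOCH3): ester, 1 C=O (running total 5).
COOCH3: ester, 1 C=O (running total 6).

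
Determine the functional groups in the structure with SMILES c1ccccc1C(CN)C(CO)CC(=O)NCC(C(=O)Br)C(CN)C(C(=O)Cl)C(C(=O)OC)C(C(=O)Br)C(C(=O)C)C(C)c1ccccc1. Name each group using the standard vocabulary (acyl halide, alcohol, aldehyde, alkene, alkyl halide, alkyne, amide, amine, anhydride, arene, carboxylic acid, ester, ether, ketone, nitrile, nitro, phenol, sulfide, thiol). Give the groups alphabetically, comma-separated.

C6H5– phenyl ring → arene.
pendant –CH2NH2: N on sp³ C, no adjacent C=O → amine.
pendant –CH2OH on an sp³ backbone C → alcohol.
–C(=O)–N– linkage → amide (the N is not an amine).
pendant –C(=O)X: carbonyl C bonded to C and halogen → acyl halide.
pendant –CH2NH2: N on sp³ C, no adjacent C=O → amine.
pendant –C(=O)X: carbonyl C bonded to C and halogen → acyl halide.
pendant –COOCH3: carbonyl C bonded to C and –OCH3 → ester.
pendant –C(=O)X: carbonyl C bonded to C and halogen → acyl halide.
pendant –COCH3: carbonyl C bonded to two carbons → ketone.
–C6H5 phenyl ring → arene.

acyl halide, alcohol, amide, amine, arene, ester, ketone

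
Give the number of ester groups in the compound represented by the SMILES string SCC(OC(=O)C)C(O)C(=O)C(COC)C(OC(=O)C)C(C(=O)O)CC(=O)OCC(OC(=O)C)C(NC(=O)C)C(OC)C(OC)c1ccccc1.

–SH on an sp³ carbon → thiol.
pendant –OC(=O)CH3: an acyloxy group → ester.
–OH on an sp³ carbon → alcohol (secondary).
–C(=O)– with carbon on both sides → ketone.
pendant –CH2OCH3: C–O–C linkage → ether.
pendant –OC(=O)CH3: an acyloxy group → ester.
pendant –COOH: carbonyl C bonded to C and –OH → carboxylic acid.
–C(=O)–O–C with C on the carbonyl side → ester.
pendant –OC(=O)CH3: an acyloxy group → ester.
pendant –NHC(=O)CH3: N bonded to a carbonyl → amide (not amine).
pendant –OCH3: C–O–C with sp³ C, no adjacent C=O → ether.
pendant –OCH3: C–O–C with sp³ C, no adjacent C=O → ether.
–C6H5 phenyl ring → arene.
Ester appears at: CH(OCOCH3), CH(OCOCH3), CH2COOCH2, CH(OCOCH3) → 4.

4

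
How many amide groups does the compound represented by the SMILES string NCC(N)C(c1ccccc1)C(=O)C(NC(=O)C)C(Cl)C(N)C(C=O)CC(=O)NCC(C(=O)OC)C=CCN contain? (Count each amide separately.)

2

Reading the structure from left to right:
  H2NCH2: –NH2 on an sp³ carbon with no adjacent C=O → amine.
  CH(NH2): –NH2 on an sp³ carbon with no adjacent C=O → amine.
  CH(C6H5): pendant –C6H5: benzene ring → arene.
  CO: –C(=O)– with carbon on both sides → ketone.
  CH(NHCOCH3): pendant –NHC(=O)CH3: N bonded to a carbonyl → amide (not amine).
  CH(Cl): halogen on an sp³ carbon → alkyl halide.
  CH(NH2): –NH2 on an sp³ carbon with no adjacent C=O → amine.
  CH(CHO): pendant –CHO: carbonyl C bonded to C and H → aldehyde.
  CH2CONHCH2: –C(=O)–N– linkage → amide (the N is not an amine).
  CH(COOCH3): pendant –COOCH3: carbonyl C bonded to C and –OCH3 → ester.
  CH=CH: C=C double bond → alkene.
  CH2NH2: –NH2 on an sp³ carbon with no adjacent C=O → amine.
Amide appears at: CH(NHCOCH3), CH2CONHCH2 → 2.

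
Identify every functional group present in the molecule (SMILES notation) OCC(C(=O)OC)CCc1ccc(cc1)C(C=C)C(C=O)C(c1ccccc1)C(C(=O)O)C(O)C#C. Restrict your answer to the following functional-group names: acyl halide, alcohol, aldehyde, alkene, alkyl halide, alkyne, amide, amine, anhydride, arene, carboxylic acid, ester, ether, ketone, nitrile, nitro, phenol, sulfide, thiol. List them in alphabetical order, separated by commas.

Taking each segment in turn:
  HOCH2: HO– on an sp³ carbon → alcohol.
  CH(COOCH3): pendant –COOCH3: carbonyl C bonded to C and –OCH3 → ester.
  C6H4: para-disubstituted benzene ring → arene.
  CH(CH=CH2): pendant –CH=CH2: C=C double bond → alkene.
  CH(CHO): pendant –CHO: carbonyl C bonded to C and H → aldehyde.
  CH(C6H5): pendant –C6H5: benzene ring → arene.
  CH(COOH): pendant –COOH: carbonyl C bonded to C and –OH → carboxylic acid.
  CH(OH): –OH on an sp³ carbon → alcohol (secondary).
  C≡CH: C≡C triple bond → alkyne.

alcohol, aldehyde, alkene, alkyne, arene, carboxylic acid, ester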